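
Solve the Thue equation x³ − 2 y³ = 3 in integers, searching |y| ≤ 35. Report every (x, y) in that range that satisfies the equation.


The equation is x³ - 2y³ = 3. For fixed y, x³ = 2·y³ + 3, so a solution requires the RHS to be a perfect cube.
Strategy: iterate y from -35 to 35, compute RHS = 2·y³ + 3, and check whether it is a (positive or negative) perfect cube.
Check small values of y:
  y = 0: RHS = 3 is not a perfect cube.
  y = 1: RHS = 5 is not a perfect cube.
  y = -1: RHS = 1 = (1)³ ⇒ x = 1 works.
  y = 2: RHS = 19 is not a perfect cube.
  y = -2: RHS = -13 is not a perfect cube.
  y = 3: RHS = 57 is not a perfect cube.
  y = -3: RHS = -51 is not a perfect cube.
Continuing, at y = -4: RHS = -125 = (-5)³ ⇒ x = -5 works.
Searching the remaining y in |y| ≤ 35 finds no further solutions.
Collected solutions: (1, -1), (-5, -4).

Solutions (with |y| ≤ 35): (1, -1), (-5, -4).


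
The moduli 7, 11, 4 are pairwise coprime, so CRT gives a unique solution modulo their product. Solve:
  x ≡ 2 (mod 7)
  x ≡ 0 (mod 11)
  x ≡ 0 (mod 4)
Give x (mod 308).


Moduli 7, 11, 4 are pairwise coprime; by CRT there is a unique solution modulo M = 7 · 11 · 4 = 308.
Solve pairwise, accumulating the modulus:
  Start with x ≡ 2 (mod 7).
  Combine with x ≡ 0 (mod 11): since gcd(7, 11) = 1, we get a unique residue mod 77.
    Write x = 2 + 7·t and substitute into x ≡ 0 (mod 11): 7·t ≡ 0 − 2 = -2 (mod 11).
    Reduce coefficients mod 11: 7·t ≡ 9 (mod 11).
    The inverse of 7 mod 11 is 8 (since 7·8 = 56 = 5·11 + 1), so t ≡ 8·9 = 72 ≡ 6 (mod 11).
    Then x = 2 + 7·6 = 44, valid modulo lcm(7, 11) = 77: x ≡ 44 (mod 77).
  Combine with x ≡ 0 (mod 4): since gcd(77, 4) = 1, we get a unique residue mod 308.
    Write x = 44 + 77·t and substitute into x ≡ 0 (mod 4): 77·t ≡ 0 − 44 = -44 (mod 4).
    Reduce coefficients mod 4: 1·t ≡ 0 (mod 4).
    So t ≡ 0 (mod 4).
    Then x = 44 + 77·0 = 44, valid modulo lcm(77, 4) = 308: x ≡ 44 (mod 308).
Verify: 44 mod 7 = 2 ✓, 44 mod 11 = 0 ✓, 44 mod 4 = 0 ✓.

x ≡ 44 (mod 308).


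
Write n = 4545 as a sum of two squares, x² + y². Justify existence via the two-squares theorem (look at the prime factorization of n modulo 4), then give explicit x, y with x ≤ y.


Step 1: Factor n = 4545 = 3^2 · 5 · 101.
Step 2: Check the mod-4 condition on each prime factor: 3 ≡ 3 (mod 4), exponent 2 (must be even); 5 ≡ 1 (mod 4), exponent 1; 101 ≡ 1 (mod 4), exponent 1.
All primes ≡ 3 (mod 4) appear to even exponent (or don't appear), so by the two-squares theorem n IS expressible as a sum of two squares.
Step 3: Build a representation. Group n = k² · m with k = 3 and m = 5 · 101 = 505 (a product of primes ≡ 1 (mod 4)); a representation of m scales to one of n via (k·x)² + (k·y)² = k²(x² + y²). Each prime p ≡ 1 (mod 4) is itself a sum of two squares; find a² by testing p − a² for a perfect square:
  5: 5 − 1² = 4 = 2² ⇒ 5 = 1² + 2².
  101: 101 − 1² = 100 = 10² ⇒ 101 = 1² + 10².
  Combine using the Brahmagupta–Fibonacci identity (a² + b²)(c² + d²) = (ac − bd)² + (ad + bc)² = (ac + bd)² + (ad − bc)²:
  5 · 101 = 505: from (1² + 2²)(1² + 10²), take (1·1 − 2·10, 1·10 + 2·1) = (1 − 20, 10 + 2) = (-19, 12); dropping signs (only squares matter) gives (19, 12); check 19² + 12² = 361 + 144 = 505 ✓.
  Scale by k = 3: (3·19, 3·12) = (57, 36).
Step 4: Order so x ≤ y and verify: 36² + 57² = 1296 + 3249 = 4545 = n. ✓

n = 4545 = 36² + 57² (one valid representation with x ≤ y).


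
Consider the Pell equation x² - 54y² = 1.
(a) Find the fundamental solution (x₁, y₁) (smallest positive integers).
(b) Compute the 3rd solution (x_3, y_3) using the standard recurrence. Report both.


Step 1: Find the fundamental solution (x₁, y₁) of x² - 54y² = 1.
  Expand √54 as a continued fraction. a₀ = ⌊√54⌋ = 7; iterate m_{k+1} = d_k·a_k − m_k, d_{k+1} = (54 − m_{k+1}²)/d_k, a_{k+1} = ⌊(a₀ + m_{k+1})/d_{k+1}⌋ (starting m₀ = 0, d₀ = 1), with convergents p_k = a_k·p_{k-1} + p_{k-2}, q_k = a_k·q_{k-1} + q_{k-2} (p₋₁ = 1, q₋₁ = 0):
  k = 0: a₀ = 7; p₀/q₀ = 7/1; p₀² − 54·q₀² = 49 − 54 = -5.
  k = 1: m = 7, d = 5, a = ⌊(7 + 7)/5⌋ = 2; p/q = (2·7 + 1)/(2·1 + 0) = 15/2; p² − 54·q² = 225 − 216 = 9.
  k = 2: m = 3, d = 9, a = ⌊(7 + 3)/9⌋ = 1; p/q = (1·15 + 7)/(1·2 + 1) = 22/3; p² − 54·q² = 484 − 486 = -2.
  k = 3: m = 6, d = 2, a = ⌊(7 + 6)/2⌋ = 6; p/q = (6·22 + 15)/(6·3 + 2) = 147/20; p² − 54·q² = 21609 − 21600 = 9.
  k = 4: m = 6, d = 9, a = ⌊(7 + 6)/9⌋ = 1; p/q = (1·147 + 22)/(1·20 + 3) = 169/23; p² − 54·q² = 28561 − 28566 = -5.
  k = 5: m = 3, d = 5, a = ⌊(7 + 3)/5⌋ = 2; p/q = (2·169 + 147)/(2·23 + 20) = 485/66; p² − 54·q² = 235225 − 235224 = 1.
  The first convergent with p² − 54·q² = 1 gives the fundamental solution (x₁, y₁) = (485, 66).
Step 2: Apply the recurrence (x_{n+1}, y_{n+1}) = (x₁x_n + 54y₁y_n, x₁y_n + y₁x_n) repeatedly.
  From (x_1, y_1) = (485, 66): x_2 = 485·485 + 54·66·66 = 470449; y_2 = 485·66 + 66·485 = 64020.
  From (x_2, y_2) = (470449, 64020): x_3 = 485·470449 + 54·66·64020 = 456335045; y_3 = 485·64020 + 66·470449 = 62099334.
Step 3: Verify x_3² - 54·y_3² = 208241673295152025 - 208241673295152024 = 1 (should be 1). ✓

(x_1, y_1) = (485, 66); (x_3, y_3) = (456335045, 62099334).


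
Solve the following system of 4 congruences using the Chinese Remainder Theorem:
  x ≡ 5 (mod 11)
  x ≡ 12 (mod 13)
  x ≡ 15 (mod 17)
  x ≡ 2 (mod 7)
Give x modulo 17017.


Product of moduli M = 11 · 13 · 17 · 7 = 17017.
Merge one congruence at a time:
  Start: x ≡ 5 (mod 11).
  Combine with x ≡ 12 (mod 13); new modulus lcm = 143.
    Write x = 5 + 11·t and substitute into x ≡ 12 (mod 13): 11·t ≡ 12 − 5 = 7 (mod 13).
    The inverse of 11 mod 13 is 6 (since 11·6 = 66 = 5·13 + 1), so t ≡ 6·7 = 42 ≡ 3 (mod 13).
    Then x = 5 + 11·3 = 38, valid modulo lcm(11, 13) = 143: x ≡ 38 (mod 143).
  Combine with x ≡ 15 (mod 17); new modulus lcm = 2431.
    Write x = 38 + 143·t and substitute into x ≡ 15 (mod 17): 143·t ≡ 15 − 38 = -23 (mod 17).
    Reduce coefficients mod 17: 7·t ≡ 11 (mod 17).
    The inverse of 7 mod 17 is 5 (since 7·5 = 35 = 2·17 + 1), so t ≡ 5·11 = 55 ≡ 4 (mod 17).
    Then x = 38 + 143·4 = 610, valid modulo lcm(143, 17) = 2431: x ≡ 610 (mod 2431).
  Combine with x ≡ 2 (mod 7); new modulus lcm = 17017.
    Write x = 610 + 2431·t and substitute into x ≡ 2 (mod 7): 2431·t ≡ 2 − 610 = -608 (mod 7).
    Reduce coefficients mod 7: 2·t ≡ 1 (mod 7).
    The inverse of 2 mod 7 is 4 (since 2·4 = 8 = 1·7 + 1), so t ≡ 4·1 = 4 ≡ 4 (mod 7).
    Then x = 610 + 2431·4 = 10334, valid modulo lcm(2431, 7) = 17017: x ≡ 10334 (mod 17017).
Verify against each original: 10334 mod 11 = 5, 10334 mod 13 = 12, 10334 mod 17 = 15, 10334 mod 7 = 2.

x ≡ 10334 (mod 17017).


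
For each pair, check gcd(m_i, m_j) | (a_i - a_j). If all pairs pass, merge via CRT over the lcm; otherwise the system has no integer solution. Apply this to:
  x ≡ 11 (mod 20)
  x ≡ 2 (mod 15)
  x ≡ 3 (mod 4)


Moduli 20, 15, 4 are not pairwise coprime, so CRT works modulo lcm(m_i) when all pairwise compatibility conditions hold.
Pairwise compatibility: gcd(m_i, m_j) must divide a_i - a_j for every pair.
Merge one congruence at a time:
  Start: x ≡ 11 (mod 20).
  Combine with x ≡ 2 (mod 15): gcd(20, 15) = 5, and 2 - 11 = -9 is NOT divisible by 5.
    ⇒ system is inconsistent (no integer solution).

No solution (the system is inconsistent).


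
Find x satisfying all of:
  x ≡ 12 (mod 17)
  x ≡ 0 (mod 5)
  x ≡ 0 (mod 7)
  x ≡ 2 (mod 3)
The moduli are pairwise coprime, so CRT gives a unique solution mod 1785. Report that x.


Product of moduli M = 17 · 5 · 7 · 3 = 1785.
Merge one congruence at a time:
  Start: x ≡ 12 (mod 17).
  Combine with x ≡ 0 (mod 5); new modulus lcm = 85.
    Write x = 12 + 17·t and substitute into x ≡ 0 (mod 5): 17·t ≡ 0 − 12 = -12 (mod 5).
    Reduce coefficients mod 5: 2·t ≡ 3 (mod 5).
    The inverse of 2 mod 5 is 3 (since 2·3 = 6 = 1·5 + 1), so t ≡ 3·3 = 9 ≡ 4 (mod 5).
    Then x = 12 + 17·4 = 80, valid modulo lcm(17, 5) = 85: x ≡ 80 (mod 85).
  Combine with x ≡ 0 (mod 7); new modulus lcm = 595.
    Write x = 80 + 85·t and substitute into x ≡ 0 (mod 7): 85·t ≡ 0 − 80 = -80 (mod 7).
    Reduce coefficients mod 7: 1·t ≡ 4 (mod 7).
    So t ≡ 4 (mod 7).
    Then x = 80 + 85·4 = 420, valid modulo lcm(85, 7) = 595: x ≡ 420 (mod 595).
  Combine with x ≡ 2 (mod 3); new modulus lcm = 1785.
    Write x = 420 + 595·t and substitute into x ≡ 2 (mod 3): 595·t ≡ 2 − 420 = -418 (mod 3).
    Reduce coefficients mod 3: 1·t ≡ 2 (mod 3).
    So t ≡ 2 (mod 3).
    Then x = 420 + 595·2 = 1610, valid modulo lcm(595, 3) = 1785: x ≡ 1610 (mod 1785).
Verify against each original: 1610 mod 17 = 12, 1610 mod 5 = 0, 1610 mod 7 = 0, 1610 mod 3 = 2.

x ≡ 1610 (mod 1785).


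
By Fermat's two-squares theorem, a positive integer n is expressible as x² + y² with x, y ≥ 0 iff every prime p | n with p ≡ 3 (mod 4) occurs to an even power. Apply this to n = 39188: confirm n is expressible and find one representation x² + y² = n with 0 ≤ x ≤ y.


Step 1: Factor n = 39188 = 2^2 · 97 · 101.
Step 2: Check the mod-4 condition on each prime factor: 2 = 2 (special); 97 ≡ 1 (mod 4), exponent 1; 101 ≡ 1 (mod 4), exponent 1.
All primes ≡ 3 (mod 4) appear to even exponent (or don't appear), so by the two-squares theorem n IS expressible as a sum of two squares.
Step 3: Build a representation. Group n = k² · m with k = 2 and m = 97 · 101 = 9797 (a product of primes ≡ 1 (mod 4)); a representation of m scales to one of n via (k·x)² + (k·y)² = k²(x² + y²). Each prime p ≡ 1 (mod 4) is itself a sum of two squares; find a² by testing p − a² for a perfect square:
  97: 97 − 1² = 96, 97 − 2² = 93, 97 − 3² = 88, 97 − 4² = 81 = 9² ⇒ 97 = 4² + 9².
  101: 101 − 1² = 100 = 10² ⇒ 101 = 1² + 10².
  Combine using the Brahmagupta–Fibonacci identity (a² + b²)(c² + d²) = (ac − bd)² + (ad + bc)² = (ac + bd)² + (ad − bc)²:
  97 · 101 = 9797: from (4² + 9²)(1² + 10²), take (4·1 − 9·10, 4·10 + 9·1) = (4 − 90, 40 + 9) = (-86, 49); dropping signs (only squares matter) gives (86, 49); check 86² + 49² = 7396 + 2401 = 9797 ✓.
  Scale by k = 2: (2·86, 2·49) = (172, 98).
Step 4: Order so x ≤ y and verify: 98² + 172² = 9604 + 29584 = 39188 = n. ✓

n = 39188 = 98² + 172² (one valid representation with x ≤ y).


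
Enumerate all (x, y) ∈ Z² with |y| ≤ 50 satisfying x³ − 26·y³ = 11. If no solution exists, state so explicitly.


The equation is x³ - 26y³ = 11. For fixed y, x³ = 26·y³ + 11, so a solution requires the RHS to be a perfect cube.
Strategy: iterate y from -50 to 50, compute RHS = 26·y³ + 11, and check whether it is a (positive or negative) perfect cube.
Check small values of y:
  y = 0: RHS = 11 is not a perfect cube.
  y = 1: RHS = 37 is not a perfect cube.
  y = -1: RHS = -15 is not a perfect cube.
  y = 2: RHS = 219 is not a perfect cube.
  y = -2: RHS = -197 is not a perfect cube.
  y = 3: RHS = 713 is not a perfect cube.
  y = -3: RHS = -691 is not a perfect cube.
Continuing the search up to |y| = 50 finds no solutions either.
No (x, y) in the scanned range satisfies the equation.

No integer solutions with |y| ≤ 50.


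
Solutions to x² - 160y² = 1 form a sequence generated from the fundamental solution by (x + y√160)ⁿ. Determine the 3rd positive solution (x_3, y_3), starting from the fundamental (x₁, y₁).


Step 1: Find the fundamental solution (x₁, y₁) of x² - 160y² = 1.
  Expand √160 as a continued fraction. a₀ = ⌊√160⌋ = 12; iterate m_{k+1} = d_k·a_k − m_k, d_{k+1} = (160 − m_{k+1}²)/d_k, a_{k+1} = ⌊(a₀ + m_{k+1})/d_{k+1}⌋ (starting m₀ = 0, d₀ = 1), with convergents p_k = a_k·p_{k-1} + p_{k-2}, q_k = a_k·q_{k-1} + q_{k-2} (p₋₁ = 1, q₋₁ = 0):
  k = 0: a₀ = 12; p₀/q₀ = 12/1; p₀² − 160·q₀² = 144 − 160 = -16.
  k = 1: m = 12, d = 16, a = ⌊(12 + 12)/16⌋ = 1; p/q = (1·12 + 1)/(1·1 + 0) = 13/1; p² − 160·q² = 169 − 160 = 9.
  k = 2: m = 4, d = 9, a = ⌊(12 + 4)/9⌋ = 1; p/q = (1·13 + 12)/(1·1 + 1) = 25/2; p² − 160·q² = 625 − 640 = -15.
  k = 3: m = 5, d = 15, a = ⌊(12 + 5)/15⌋ = 1; p/q = (1·25 + 13)/(1·2 + 1) = 38/3; p² − 160·q² = 1444 − 1440 = 4.
  k = 4: m = 10, d = 4, a = ⌊(12 + 10)/4⌋ = 5; p/q = (5·38 + 25)/(5·3 + 2) = 215/17; p² − 160·q² = 46225 − 46240 = -15.
  k = 5: m = 10, d = 15, a = ⌊(12 + 10)/15⌋ = 1; p/q = (1·215 + 38)/(1·17 + 3) = 253/20; p² − 160·q² = 64009 − 64000 = 9.
  k = 6: m = 5, d = 9, a = ⌊(12 + 5)/9⌋ = 1; p/q = (1·253 + 215)/(1·20 + 17) = 468/37; p² − 160·q² = 219024 − 219040 = -16.
  k = 7: m = 4, d = 16, a = ⌊(12 + 4)/16⌋ = 1; p/q = (1·468 + 253)/(1·37 + 20) = 721/57; p² − 160·q² = 519841 − 519840 = 1.
  The first convergent with p² − 160·q² = 1 gives the fundamental solution (x₁, y₁) = (721, 57).
Step 2: Apply the recurrence (x_{n+1}, y_{n+1}) = (x₁x_n + 160y₁y_n, x₁y_n + y₁x_n) repeatedly.
  From (x_1, y_1) = (721, 57): x_2 = 721·721 + 160·57·57 = 1039681; y_2 = 721·57 + 57·721 = 82194.
  From (x_2, y_2) = (1039681, 82194): x_3 = 721·1039681 + 160·57·82194 = 1499219281; y_3 = 721·82194 + 57·1039681 = 118523691.
Step 3: Verify x_3² - 160·y_3² = 2247658452522156961 - 2247658452522156960 = 1 (should be 1). ✓

(x_1, y_1) = (721, 57); (x_3, y_3) = (1499219281, 118523691).


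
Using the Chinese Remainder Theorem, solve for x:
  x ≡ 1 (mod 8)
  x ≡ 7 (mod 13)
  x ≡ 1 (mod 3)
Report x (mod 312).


Moduli 8, 13, 3 are pairwise coprime; by CRT there is a unique solution modulo M = 8 · 13 · 3 = 312.
Solve pairwise, accumulating the modulus:
  Start with x ≡ 1 (mod 8).
  Combine with x ≡ 7 (mod 13): since gcd(8, 13) = 1, we get a unique residue mod 104.
    Write x = 1 + 8·t and substitute into x ≡ 7 (mod 13): 8·t ≡ 7 − 1 = 6 (mod 13).
    The inverse of 8 mod 13 is 5 (since 8·5 = 40 = 3·13 + 1), so t ≡ 5·6 = 30 ≡ 4 (mod 13).
    Then x = 1 + 8·4 = 33, valid modulo lcm(8, 13) = 104: x ≡ 33 (mod 104).
  Combine with x ≡ 1 (mod 3): since gcd(104, 3) = 1, we get a unique residue mod 312.
    Write x = 33 + 104·t and substitute into x ≡ 1 (mod 3): 104·t ≡ 1 − 33 = -32 (mod 3).
    Reduce coefficients mod 3: 2·t ≡ 1 (mod 3).
    The inverse of 2 mod 3 is 2 (since 2·2 = 4 = 1·3 + 1), so t ≡ 2·1 = 2 ≡ 2 (mod 3).
    Then x = 33 + 104·2 = 241, valid modulo lcm(104, 3) = 312: x ≡ 241 (mod 312).
Verify: 241 mod 8 = 1 ✓, 241 mod 13 = 7 ✓, 241 mod 3 = 1 ✓.

x ≡ 241 (mod 312).


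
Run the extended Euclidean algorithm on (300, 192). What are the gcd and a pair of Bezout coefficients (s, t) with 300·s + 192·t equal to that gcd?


Euclidean algorithm on (300, 192) — divide until remainder is 0:
  300 = 1 · 192 + 108
  192 = 1 · 108 + 84
  108 = 1 · 84 + 24
  84 = 3 · 24 + 12
  24 = 2 · 12 + 0
gcd(300, 192) = 12.
Track Bezout coefficients alongside the remainders: start with r₀ = 300 = a·1 + b·0 (s = 1, t = 0) and r₁ = 192 = a·0 + b·1 (s = 0, t = 1); each new remainder r_{k+1} = r_{k-1} − q_k·r_k inherits s_{k+1} = s_{k-1} − q_k·s_k, t_{k+1} = t_{k-1} − q_k·t_k, so r_k = a·s_k + b·t_k at every step:
  q = 1: r = 108, s = 1 − 1·0 = 1, t = 0 − 1·1 = -1  (check: 300·1 + 192·(-1) = 108)
  q = 1: r = 84, s = 0 − 1·1 = -1, t = 1 − 1·(-1) = 2  (check: 300·(-1) + 192·2 = 84)
  q = 1: r = 24, s = 1 − 1·(-1) = 2, t = -1 − 1·2 = -3  (check: 300·2 + 192·(-3) = 24)
  q = 3: r = 12, s = -1 − 3·2 = -7, t = 2 − 3·(-3) = 11  (check: 300·(-7) + 192·11 = 12)
The row with r = 12 (the gcd) gives the Bezout coefficients s = -7, t = 11.
Result: 300 · (-7) + 192 · (11) = 12.

gcd(300, 192) = 12; s = -7, t = 11 (check: 300·(-7) + 192·11 = 12).


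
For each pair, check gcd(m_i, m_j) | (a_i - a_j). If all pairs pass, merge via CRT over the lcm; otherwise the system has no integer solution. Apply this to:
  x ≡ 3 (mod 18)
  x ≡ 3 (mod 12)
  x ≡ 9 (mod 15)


Moduli 18, 12, 15 are not pairwise coprime, so CRT works modulo lcm(m_i) when all pairwise compatibility conditions hold.
Pairwise compatibility: gcd(m_i, m_j) must divide a_i - a_j for every pair.
Merge one congruence at a time:
  Start: x ≡ 3 (mod 18).
  Combine with x ≡ 3 (mod 12): gcd(18, 12) = 6; 3 - 3 = 0, which IS divisible by 6, so compatible.
    Write x = 3 + 18·t and substitute into x ≡ 3 (mod 12): 18·t ≡ 3 − 3 = 0 (mod 12).
    Divide the congruence (and modulus) by g = 6: 3·t ≡ 0 (mod 2).
    Reduce coefficients mod 2: 1·t ≡ 0 (mod 2).
    So t ≡ 0 (mod 2).
    Then x = 3 + 18·0 = 3, valid modulo lcm(18, 12) = 36: x ≡ 3 (mod 36).
  Combine with x ≡ 9 (mod 15): gcd(36, 15) = 3; 9 - 3 = 6, which IS divisible by 3, so compatible.
    Write x = 3 + 36·t and substitute into x ≡ 9 (mod 15): 36·t ≡ 9 − 3 = 6 (mod 15).
    Divide the congruence (and modulus) by g = 3: 12·t ≡ 2 (mod 5).
    Reduce coefficients mod 5: 2·t ≡ 2 (mod 5).
    The inverse of 2 mod 5 is 3 (since 2·3 = 6 = 1·5 + 1), so t ≡ 3·2 = 6 ≡ 1 (mod 5).
    Then x = 3 + 36·1 = 39, valid modulo lcm(36, 15) = 180: x ≡ 39 (mod 180).
Verify: 39 mod 18 = 3, 39 mod 12 = 3, 39 mod 15 = 9.

x ≡ 39 (mod 180).


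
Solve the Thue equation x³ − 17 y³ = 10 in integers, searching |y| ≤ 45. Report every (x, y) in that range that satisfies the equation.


The equation is x³ - 17y³ = 10. For fixed y, x³ = 17·y³ + 10, so a solution requires the RHS to be a perfect cube.
Strategy: iterate y from -45 to 45, compute RHS = 17·y³ + 10, and check whether it is a (positive or negative) perfect cube.
Check small values of y:
  y = 0: RHS = 10 is not a perfect cube.
  y = 1: RHS = 27 = (3)³ ⇒ x = 3 works.
  y = -1: RHS = -7 is not a perfect cube.
  y = 2: RHS = 146 is not a perfect cube.
  y = -2: RHS = -126 is not a perfect cube.
  y = 3: RHS = 469 is not a perfect cube.
  y = -3: RHS = -449 is not a perfect cube.
Continuing the search up to |y| = 45 finds no further solutions beyond those listed.
Collected solutions: (3, 1).

Solutions (with |y| ≤ 45): (3, 1).


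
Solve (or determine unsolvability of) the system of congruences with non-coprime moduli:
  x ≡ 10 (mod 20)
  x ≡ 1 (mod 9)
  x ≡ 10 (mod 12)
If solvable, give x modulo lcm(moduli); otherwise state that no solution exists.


Moduli 20, 9, 12 are not pairwise coprime, so CRT works modulo lcm(m_i) when all pairwise compatibility conditions hold.
Pairwise compatibility: gcd(m_i, m_j) must divide a_i - a_j for every pair.
Merge one congruence at a time:
  Start: x ≡ 10 (mod 20).
  Combine with x ≡ 1 (mod 9): gcd(20, 9) = 1; 1 - 10 = -9, which IS divisible by 1, so compatible.
    Write x = 10 + 20·t and substitute into x ≡ 1 (mod 9): 20·t ≡ 1 − 10 = -9 (mod 9).
    Reduce coefficients mod 9: 2·t ≡ 0 (mod 9).
    The inverse of 2 mod 9 is 5 (since 2·5 = 10 = 1·9 + 1), so t ≡ 5·0 = 0 ≡ 0 (mod 9).
    Then x = 10 + 20·0 = 10, valid modulo lcm(20, 9) = 180: x ≡ 10 (mod 180).
  Combine with x ≡ 10 (mod 12): gcd(180, 12) = 12; 10 - 10 = 0, which IS divisible by 12, so compatible.
    Write x = 10 + 180·t and substitute into x ≡ 10 (mod 12): 180·t ≡ 10 − 10 = 0 (mod 12).
    Divide the congruence (and modulus) by g = 12: 15·t ≡ 0 (mod 1).
    Modulo 1 every t works; take t = 0.
    Then x = 10 + 180·0 = 10, valid modulo lcm(180, 12) = 180: x ≡ 10 (mod 180).
Verify: 10 mod 20 = 10, 10 mod 9 = 1, 10 mod 12 = 10.

x ≡ 10 (mod 180).


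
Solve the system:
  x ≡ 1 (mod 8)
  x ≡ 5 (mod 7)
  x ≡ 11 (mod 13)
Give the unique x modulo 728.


Moduli 8, 7, 13 are pairwise coprime; by CRT there is a unique solution modulo M = 8 · 7 · 13 = 728.
Solve pairwise, accumulating the modulus:
  Start with x ≡ 1 (mod 8).
  Combine with x ≡ 5 (mod 7): since gcd(8, 7) = 1, we get a unique residue mod 56.
    Write x = 1 + 8·t and substitute into x ≡ 5 (mod 7): 8·t ≡ 5 − 1 = 4 (mod 7).
    Reduce coefficients mod 7: 1·t ≡ 4 (mod 7).
    So t ≡ 4 (mod 7).
    Then x = 1 + 8·4 = 33, valid modulo lcm(8, 7) = 56: x ≡ 33 (mod 56).
  Combine with x ≡ 11 (mod 13): since gcd(56, 13) = 1, we get a unique residue mod 728.
    Write x = 33 + 56·t and substitute into x ≡ 11 (mod 13): 56·t ≡ 11 − 33 = -22 (mod 13).
    Reduce coefficients mod 13: 4·t ≡ 4 (mod 13).
    The inverse of 4 mod 13 is 10 (since 4·10 = 40 = 3·13 + 1), so t ≡ 10·4 = 40 ≡ 1 (mod 13).
    Then x = 33 + 56·1 = 89, valid modulo lcm(56, 13) = 728: x ≡ 89 (mod 728).
Verify: 89 mod 8 = 1 ✓, 89 mod 7 = 5 ✓, 89 mod 13 = 11 ✓.

x ≡ 89 (mod 728).


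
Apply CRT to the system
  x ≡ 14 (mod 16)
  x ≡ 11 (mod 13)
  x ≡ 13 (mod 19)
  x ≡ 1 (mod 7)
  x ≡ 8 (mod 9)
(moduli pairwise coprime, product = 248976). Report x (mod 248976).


Product of moduli M = 16 · 13 · 19 · 7 · 9 = 248976.
Merge one congruence at a time:
  Start: x ≡ 14 (mod 16).
  Combine with x ≡ 11 (mod 13); new modulus lcm = 208.
    Write x = 14 + 16·t and substitute into x ≡ 11 (mod 13): 16·t ≡ 11 − 14 = -3 (mod 13).
    Reduce coefficients mod 13: 3·t ≡ 10 (mod 13).
    The inverse of 3 mod 13 is 9 (since 3·9 = 27 = 2·13 + 1), so t ≡ 9·10 = 90 ≡ 12 (mod 13).
    Then x = 14 + 16·12 = 206, valid modulo lcm(16, 13) = 208: x ≡ 206 (mod 208).
  Combine with x ≡ 13 (mod 19); new modulus lcm = 3952.
    Write x = 206 + 208·t and substitute into x ≡ 13 (mod 19): 208·t ≡ 13 − 206 = -193 (mod 19).
    Reduce coefficients mod 19: 18·t ≡ 16 (mod 19).
    The inverse of 18 mod 19 is 18 (since 18·18 = 324 = 17·19 + 1), so t ≡ 18·16 = 288 ≡ 3 (mod 19).
    Then x = 206 + 208·3 = 830, valid modulo lcm(208, 19) = 3952: x ≡ 830 (mod 3952).
  Combine with x ≡ 1 (mod 7); new modulus lcm = 27664.
    Write x = 830 + 3952·t and substitute into x ≡ 1 (mod 7): 3952·t ≡ 1 − 830 = -829 (mod 7).
    Reduce coefficients mod 7: 4·t ≡ 4 (mod 7).
    The inverse of 4 mod 7 is 2 (since 4·2 = 8 = 1·7 + 1), so t ≡ 2·4 = 8 ≡ 1 (mod 7).
    Then x = 830 + 3952·1 = 4782, valid modulo lcm(3952, 7) = 27664: x ≡ 4782 (mod 27664).
  Combine with x ≡ 8 (mod 9); new modulus lcm = 248976.
    Write x = 4782 + 27664·t and substitute into x ≡ 8 (mod 9): 27664·t ≡ 8 − 4782 = -4774 (mod 9).
    Reduce coefficients mod 9: 7·t ≡ 5 (mod 9).
    The inverse of 7 mod 9 is 4 (since 7·4 = 28 = 3·9 + 1), so t ≡ 4·5 = 20 ≡ 2 (mod 9).
    Then x = 4782 + 27664·2 = 60110, valid modulo lcm(27664, 9) = 248976: x ≡ 60110 (mod 248976).
Verify against each original: 60110 mod 16 = 14, 60110 mod 13 = 11, 60110 mod 19 = 13, 60110 mod 7 = 1, 60110 mod 9 = 8.

x ≡ 60110 (mod 248976).


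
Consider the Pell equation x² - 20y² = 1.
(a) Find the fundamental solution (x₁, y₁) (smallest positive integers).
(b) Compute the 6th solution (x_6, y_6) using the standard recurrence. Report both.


Step 1: Find the fundamental solution (x₁, y₁) of x² - 20y² = 1.
  Expand √20 as a continued fraction. a₀ = ⌊√20⌋ = 4; iterate m_{k+1} = d_k·a_k − m_k, d_{k+1} = (20 − m_{k+1}²)/d_k, a_{k+1} = ⌊(a₀ + m_{k+1})/d_{k+1}⌋ (starting m₀ = 0, d₀ = 1), with convergents p_k = a_k·p_{k-1} + p_{k-2}, q_k = a_k·q_{k-1} + q_{k-2} (p₋₁ = 1, q₋₁ = 0):
  k = 0: a₀ = 4; p₀/q₀ = 4/1; p₀² − 20·q₀² = 16 − 20 = -4.
  k = 1: m = 4, d = 4, a = ⌊(4 + 4)/4⌋ = 2; p/q = (2·4 + 1)/(2·1 + 0) = 9/2; p² − 20·q² = 81 − 80 = 1.
  The first convergent with p² − 20·q² = 1 gives the fundamental solution (x₁, y₁) = (9, 2).
Step 2: Apply the recurrence (x_{n+1}, y_{n+1}) = (x₁x_n + 20y₁y_n, x₁y_n + y₁x_n) repeatedly.
  From (x_1, y_1) = (9, 2): x_2 = 9·9 + 20·2·2 = 161; y_2 = 9·2 + 2·9 = 36.
  From (x_2, y_2) = (161, 36): x_3 = 9·161 + 20·2·36 = 2889; y_3 = 9·36 + 2·161 = 646.
  From (x_3, y_3) = (2889, 646): x_4 = 9·2889 + 20·2·646 = 51841; y_4 = 9·646 + 2·2889 = 11592.
  From (x_4, y_4) = (51841, 11592): x_5 = 9·51841 + 20·2·11592 = 930249; y_5 = 9·11592 + 2·51841 = 208010.
  From (x_5, y_5) = (930249, 208010): x_6 = 9·930249 + 20·2·208010 = 16692641; y_6 = 9·208010 + 2·930249 = 3732588.
Step 3: Verify x_6² - 20·y_6² = 278644263554881 - 278644263554880 = 1 (should be 1). ✓

(x_1, y_1) = (9, 2); (x_6, y_6) = (16692641, 3732588).


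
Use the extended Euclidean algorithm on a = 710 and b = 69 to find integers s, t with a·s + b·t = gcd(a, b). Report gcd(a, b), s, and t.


Euclidean algorithm on (710, 69) — divide until remainder is 0:
  710 = 10 · 69 + 20
  69 = 3 · 20 + 9
  20 = 2 · 9 + 2
  9 = 4 · 2 + 1
  2 = 2 · 1 + 0
gcd(710, 69) = 1.
Track Bezout coefficients alongside the remainders: start with r₀ = 710 = a·1 + b·0 (s = 1, t = 0) and r₁ = 69 = a·0 + b·1 (s = 0, t = 1); each new remainder r_{k+1} = r_{k-1} − q_k·r_k inherits s_{k+1} = s_{k-1} − q_k·s_k, t_{k+1} = t_{k-1} − q_k·t_k, so r_k = a·s_k + b·t_k at every step:
  q = 10: r = 20, s = 1 − 10·0 = 1, t = 0 − 10·1 = -10  (check: 710·1 + 69·(-10) = 20)
  q = 3: r = 9, s = 0 − 3·1 = -3, t = 1 − 3·(-10) = 31  (check: 710·(-3) + 69·31 = 9)
  q = 2: r = 2, s = 1 − 2·(-3) = 7, t = -10 − 2·31 = -72  (check: 710·7 + 69·(-72) = 2)
  q = 4: r = 1, s = -3 − 4·7 = -31, t = 31 − 4·(-72) = 319  (check: 710·(-31) + 69·319 = 1)
The row with r = 1 (the gcd) gives the Bezout coefficients s = -31, t = 319.
Result: 710 · (-31) + 69 · (319) = 1.

gcd(710, 69) = 1; s = -31, t = 319 (check: 710·(-31) + 69·319 = 1).


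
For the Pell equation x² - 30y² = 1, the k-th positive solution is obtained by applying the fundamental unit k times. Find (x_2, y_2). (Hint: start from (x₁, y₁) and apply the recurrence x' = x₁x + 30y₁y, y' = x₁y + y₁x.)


Step 1: Find the fundamental solution (x₁, y₁) of x² - 30y² = 1.
  Expand √30 as a continued fraction. a₀ = ⌊√30⌋ = 5; iterate m_{k+1} = d_k·a_k − m_k, d_{k+1} = (30 − m_{k+1}²)/d_k, a_{k+1} = ⌊(a₀ + m_{k+1})/d_{k+1}⌋ (starting m₀ = 0, d₀ = 1), with convergents p_k = a_k·p_{k-1} + p_{k-2}, q_k = a_k·q_{k-1} + q_{k-2} (p₋₁ = 1, q₋₁ = 0):
  k = 0: a₀ = 5; p₀/q₀ = 5/1; p₀² − 30·q₀² = 25 − 30 = -5.
  k = 1: m = 5, d = 5, a = ⌊(5 + 5)/5⌋ = 2; p/q = (2·5 + 1)/(2·1 + 0) = 11/2; p² − 30·q² = 121 − 120 = 1.
  The first convergent with p² − 30·q² = 1 gives the fundamental solution (x₁, y₁) = (11, 2).
Step 2: Apply the recurrence (x_{n+1}, y_{n+1}) = (x₁x_n + 30y₁y_n, x₁y_n + y₁x_n) repeatedly.
  From (x_1, y_1) = (11, 2): x_2 = 11·11 + 30·2·2 = 241; y_2 = 11·2 + 2·11 = 44.
Step 3: Verify x_2² - 30·y_2² = 58081 - 58080 = 1 (should be 1). ✓

(x_1, y_1) = (11, 2); (x_2, y_2) = (241, 44).


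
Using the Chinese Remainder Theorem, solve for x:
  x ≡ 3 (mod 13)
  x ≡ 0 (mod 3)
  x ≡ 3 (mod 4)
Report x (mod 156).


Moduli 13, 3, 4 are pairwise coprime; by CRT there is a unique solution modulo M = 13 · 3 · 4 = 156.
Solve pairwise, accumulating the modulus:
  Start with x ≡ 3 (mod 13).
  Combine with x ≡ 0 (mod 3): since gcd(13, 3) = 1, we get a unique residue mod 39.
    Write x = 3 + 13·t and substitute into x ≡ 0 (mod 3): 13·t ≡ 0 − 3 = -3 (mod 3).
    Reduce coefficients mod 3: 1·t ≡ 0 (mod 3).
    So t ≡ 0 (mod 3).
    Then x = 3 + 13·0 = 3, valid modulo lcm(13, 3) = 39: x ≡ 3 (mod 39).
  Combine with x ≡ 3 (mod 4): since gcd(39, 4) = 1, we get a unique residue mod 156.
    Write x = 3 + 39·t and substitute into x ≡ 3 (mod 4): 39·t ≡ 3 − 3 = 0 (mod 4).
    Reduce coefficients mod 4: 3·t ≡ 0 (mod 4).
    The inverse of 3 mod 4 is 3 (since 3·3 = 9 = 2·4 + 1), so t ≡ 3·0 = 0 ≡ 0 (mod 4).
    Then x = 3 + 39·0 = 3, valid modulo lcm(39, 4) = 156: x ≡ 3 (mod 156).
Verify: 3 mod 13 = 3 ✓, 3 mod 3 = 0 ✓, 3 mod 4 = 3 ✓.

x ≡ 3 (mod 156).


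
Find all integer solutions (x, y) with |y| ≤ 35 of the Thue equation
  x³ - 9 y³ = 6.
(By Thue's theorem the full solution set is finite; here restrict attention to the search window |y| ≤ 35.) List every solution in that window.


The equation is x³ - 9y³ = 6. For fixed y, x³ = 9·y³ + 6, so a solution requires the RHS to be a perfect cube.
Strategy: iterate y from -35 to 35, compute RHS = 9·y³ + 6, and check whether it is a (positive or negative) perfect cube.
Check small values of y:
  y = 0: RHS = 6 is not a perfect cube.
  y = 1: RHS = 15 is not a perfect cube.
  y = -1: RHS = -3 is not a perfect cube.
  y = 2: RHS = 78 is not a perfect cube.
  y = -2: RHS = -66 is not a perfect cube.
  y = 3: RHS = 249 is not a perfect cube.
  y = -3: RHS = -237 is not a perfect cube.
Continuing the search up to |y| = 35 finds no solutions either.
No (x, y) in the scanned range satisfies the equation.

No integer solutions with |y| ≤ 35.


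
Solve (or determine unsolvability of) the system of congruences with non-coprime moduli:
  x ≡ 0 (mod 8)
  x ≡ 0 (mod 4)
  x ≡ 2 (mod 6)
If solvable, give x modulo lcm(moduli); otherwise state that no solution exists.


Moduli 8, 4, 6 are not pairwise coprime, so CRT works modulo lcm(m_i) when all pairwise compatibility conditions hold.
Pairwise compatibility: gcd(m_i, m_j) must divide a_i - a_j for every pair.
Merge one congruence at a time:
  Start: x ≡ 0 (mod 8).
  Combine with x ≡ 0 (mod 4): gcd(8, 4) = 4; 0 - 0 = 0, which IS divisible by 4, so compatible.
    Write x = 0 + 8·t and substitute into x ≡ 0 (mod 4): 8·t ≡ 0 − 0 = 0 (mod 4).
    Divide the congruence (and modulus) by g = 4: 2·t ≡ 0 (mod 1).
    Modulo 1 every t works; take t = 0.
    Then x = 0 + 8·0 = 0, valid modulo lcm(8, 4) = 8: x ≡ 0 (mod 8).
  Combine with x ≡ 2 (mod 6): gcd(8, 6) = 2; 2 - 0 = 2, which IS divisible by 2, so compatible.
    Write x = 0 + 8·t and substitute into x ≡ 2 (mod 6): 8·t ≡ 2 − 0 = 2 (mod 6).
    Divide the congruence (and modulus) by g = 2: 4·t ≡ 1 (mod 3).
    Reduce coefficients mod 3: 1·t ≡ 1 (mod 3).
    So t ≡ 1 (mod 3).
    Then x = 0 + 8·1 = 8, valid modulo lcm(8, 6) = 24: x ≡ 8 (mod 24).
Verify: 8 mod 8 = 0, 8 mod 4 = 0, 8 mod 6 = 2.

x ≡ 8 (mod 24).


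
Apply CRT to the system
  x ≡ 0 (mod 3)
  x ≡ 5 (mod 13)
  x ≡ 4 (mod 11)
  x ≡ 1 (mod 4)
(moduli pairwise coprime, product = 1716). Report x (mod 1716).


Product of moduli M = 3 · 13 · 11 · 4 = 1716.
Merge one congruence at a time:
  Start: x ≡ 0 (mod 3).
  Combine with x ≡ 5 (mod 13); new modulus lcm = 39.
    Write x = 0 + 3·t and substitute into x ≡ 5 (mod 13): 3·t ≡ 5 − 0 = 5 (mod 13).
    The inverse of 3 mod 13 is 9 (since 3·9 = 27 = 2·13 + 1), so t ≡ 9·5 = 45 ≡ 6 (mod 13).
    Then x = 0 + 3·6 = 18, valid modulo lcm(3, 13) = 39: x ≡ 18 (mod 39).
  Combine with x ≡ 4 (mod 11); new modulus lcm = 429.
    Write x = 18 + 39·t and substitute into x ≡ 4 (mod 11): 39·t ≡ 4 − 18 = -14 (mod 11).
    Reduce coefficients mod 11: 6·t ≡ 8 (mod 11).
    The inverse of 6 mod 11 is 2 (since 6·2 = 12 = 1·11 + 1), so t ≡ 2·8 = 16 ≡ 5 (mod 11).
    Then x = 18 + 39·5 = 213, valid modulo lcm(39, 11) = 429: x ≡ 213 (mod 429).
  Combine with x ≡ 1 (mod 4); new modulus lcm = 1716.
    Write x = 213 + 429·t and substitute into x ≡ 1 (mod 4): 429·t ≡ 1 − 213 = -212 (mod 4).
    Reduce coefficients mod 4: 1·t ≡ 0 (mod 4).
    So t ≡ 0 (mod 4).
    Then x = 213 + 429·0 = 213, valid modulo lcm(429, 4) = 1716: x ≡ 213 (mod 1716).
Verify against each original: 213 mod 3 = 0, 213 mod 13 = 5, 213 mod 11 = 4, 213 mod 4 = 1.

x ≡ 213 (mod 1716).


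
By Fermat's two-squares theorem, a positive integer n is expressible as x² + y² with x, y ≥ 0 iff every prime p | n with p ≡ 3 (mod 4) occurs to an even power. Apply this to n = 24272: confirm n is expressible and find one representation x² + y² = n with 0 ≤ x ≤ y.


Step 1: Factor n = 24272 = 2^4 · 37 · 41.
Step 2: Check the mod-4 condition on each prime factor: 2 = 2 (special); 37 ≡ 1 (mod 4), exponent 1; 41 ≡ 1 (mod 4), exponent 1.
All primes ≡ 3 (mod 4) appear to even exponent (or don't appear), so by the two-squares theorem n IS expressible as a sum of two squares.
Step 3: Build a representation. Group n = k² · m with k = 4 and m = 37 · 41 = 1517 (a product of primes ≡ 1 (mod 4)); a representation of m scales to one of n via (k·x)² + (k·y)² = k²(x² + y²). Each prime p ≡ 1 (mod 4) is itself a sum of two squares; find a² by testing p − a² for a perfect square:
  37: 37 − 1² = 36 = 6² ⇒ 37 = 1² + 6².
  41: 41 − 1² = 40, 41 − 2² = 37, 41 − 3² = 32, 41 − 4² = 25 = 5² ⇒ 41 = 4² + 5².
  Combine using the Brahmagupta–Fibonacci identity (a² + b²)(c² + d²) = (ac − bd)² + (ad + bc)² = (ac + bd)² + (ad − bc)²:
  37 · 41 = 1517: from (1² + 6²)(4² + 5²), take (1·4 − 6·5, 1·5 + 6·4) = (4 − 30, 5 + 24) = (-26, 29); dropping signs (only squares matter) gives (26, 29); check 26² + 29² = 676 + 841 = 1517 ✓.
  Scale by k = 4: (4·26, 4·29) = (104, 116).
Step 4: Order so x ≤ y and verify: 104² + 116² = 10816 + 13456 = 24272 = n. ✓

n = 24272 = 104² + 116² (one valid representation with x ≤ y).


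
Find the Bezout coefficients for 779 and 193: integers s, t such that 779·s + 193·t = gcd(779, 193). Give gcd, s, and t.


Euclidean algorithm on (779, 193) — divide until remainder is 0:
  779 = 4 · 193 + 7
  193 = 27 · 7 + 4
  7 = 1 · 4 + 3
  4 = 1 · 3 + 1
  3 = 3 · 1 + 0
gcd(779, 193) = 1.
Track Bezout coefficients alongside the remainders: start with r₀ = 779 = a·1 + b·0 (s = 1, t = 0) and r₁ = 193 = a·0 + b·1 (s = 0, t = 1); each new remainder r_{k+1} = r_{k-1} − q_k·r_k inherits s_{k+1} = s_{k-1} − q_k·s_k, t_{k+1} = t_{k-1} − q_k·t_k, so r_k = a·s_k + b·t_k at every step:
  q = 4: r = 7, s = 1 − 4·0 = 1, t = 0 − 4·1 = -4  (check: 779·1 + 193·(-4) = 7)
  q = 27: r = 4, s = 0 − 27·1 = -27, t = 1 − 27·(-4) = 109  (check: 779·(-27) + 193·109 = 4)
  q = 1: r = 3, s = 1 − 1·(-27) = 28, t = -4 − 1·109 = -113  (check: 779·28 + 193·(-113) = 3)
  q = 1: r = 1, s = -27 − 1·28 = -55, t = 109 − 1·(-113) = 222  (check: 779·(-55) + 193·222 = 1)
The row with r = 1 (the gcd) gives the Bezout coefficients s = -55, t = 222.
Result: 779 · (-55) + 193 · (222) = 1.

gcd(779, 193) = 1; s = -55, t = 222 (check: 779·(-55) + 193·222 = 1).


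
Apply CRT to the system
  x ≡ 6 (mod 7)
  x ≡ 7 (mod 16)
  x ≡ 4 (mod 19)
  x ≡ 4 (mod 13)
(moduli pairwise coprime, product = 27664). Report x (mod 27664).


Product of moduli M = 7 · 16 · 19 · 13 = 27664.
Merge one congruence at a time:
  Start: x ≡ 6 (mod 7).
  Combine with x ≡ 7 (mod 16); new modulus lcm = 112.
    Write x = 6 + 7·t and substitute into x ≡ 7 (mod 16): 7·t ≡ 7 − 6 = 1 (mod 16).
    The inverse of 7 mod 16 is 7 (since 7·7 = 49 = 3·16 + 1), so t ≡ 7·1 = 7 ≡ 7 (mod 16).
    Then x = 6 + 7·7 = 55, valid modulo lcm(7, 16) = 112: x ≡ 55 (mod 112).
  Combine with x ≡ 4 (mod 19); new modulus lcm = 2128.
    Write x = 55 + 112·t and substitute into x ≡ 4 (mod 19): 112·t ≡ 4 − 55 = -51 (mod 19).
    Reduce coefficients mod 19: 17·t ≡ 6 (mod 19).
    The inverse of 17 mod 19 is 9 (since 17·9 = 153 = 8·19 + 1), so t ≡ 9·6 = 54 ≡ 16 (mod 19).
    Then x = 55 + 112·16 = 1847, valid modulo lcm(112, 19) = 2128: x ≡ 1847 (mod 2128).
  Combine with x ≡ 4 (mod 13); new modulus lcm = 27664.
    Write x = 1847 + 2128·t and substitute into x ≡ 4 (mod 13): 2128·t ≡ 4 − 1847 = -1843 (mod 13).
    Reduce coefficients mod 13: 9·t ≡ 3 (mod 13).
    The inverse of 9 mod 13 is 3 (since 9·3 = 27 = 2·13 + 1), so t ≡ 3·3 = 9 ≡ 9 (mod 13).
    Then x = 1847 + 2128·9 = 20999, valid modulo lcm(2128, 13) = 27664: x ≡ 20999 (mod 27664).
Verify against each original: 20999 mod 7 = 6, 20999 mod 16 = 7, 20999 mod 19 = 4, 20999 mod 13 = 4.

x ≡ 20999 (mod 27664).


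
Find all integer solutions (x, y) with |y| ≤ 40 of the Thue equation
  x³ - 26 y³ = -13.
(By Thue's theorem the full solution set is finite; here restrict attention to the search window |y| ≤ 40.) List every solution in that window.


The equation is x³ - 26y³ = -13. For fixed y, x³ = 26·y³ − 13, so a solution requires the RHS to be a perfect cube.
Strategy: iterate y from -40 to 40, compute RHS = 26·y³ − 13, and check whether it is a (positive or negative) perfect cube.
Check small values of y:
  y = 0: RHS = -13 is not a perfect cube.
  y = 1: RHS = 13 is not a perfect cube.
  y = -1: RHS = -39 is not a perfect cube.
  y = 2: RHS = 195 is not a perfect cube.
  y = -2: RHS = -221 is not a perfect cube.
  y = 3: RHS = 689 is not a perfect cube.
  y = -3: RHS = -715 is not a perfect cube.
Continuing the search up to |y| = 40 finds no solutions either.
No (x, y) in the scanned range satisfies the equation.

No integer solutions with |y| ≤ 40.


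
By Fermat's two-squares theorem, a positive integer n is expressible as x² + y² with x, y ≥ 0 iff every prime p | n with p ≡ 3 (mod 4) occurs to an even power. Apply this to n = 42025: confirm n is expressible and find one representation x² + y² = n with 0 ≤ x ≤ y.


Step 1: Factor n = 42025 = 5^2 · 41^2.
Step 2: Check the mod-4 condition on each prime factor: 5 ≡ 1 (mod 4), exponent 2; 41 ≡ 1 (mod 4), exponent 2.
All primes ≡ 3 (mod 4) appear to even exponent (or don't appear), so by the two-squares theorem n IS expressible as a sum of two squares.
Step 3: Build a representation. Group n = k² · m with k = 5 and m = 41 · 41 = 1681 (a product of primes ≡ 1 (mod 4)); a representation of m scales to one of n via (k·x)² + (k·y)² = k²(x² + y²). Each prime p ≡ 1 (mod 4) is itself a sum of two squares; find a² by testing p − a² for a perfect square:
  41: 41 − 1² = 40, 41 − 2² = 37, 41 − 3² = 32, 41 − 4² = 25 = 5² ⇒ 41 = 4² + 5².
  Combine using the Brahmagupta–Fibonacci identity (a² + b²)(c² + d²) = (ac − bd)² + (ad + bc)² = (ac + bd)² + (ad − bc)²:
  41 · 41 = 1681: from (4² + 5²)(4² + 5²), take (4·4 − 5·5, 4·5 + 5·4) = (16 − 25, 20 + 20) = (-9, 40); dropping signs (only squares matter) gives (9, 40); check 9² + 40² = 81 + 1600 = 1681 ✓.
  Scale by k = 5: (5·9, 5·40) = (45, 200).
Step 4: Order so x ≤ y and verify: 45² + 200² = 2025 + 40000 = 42025 = n. ✓

n = 42025 = 45² + 200² (one valid representation with x ≤ y).


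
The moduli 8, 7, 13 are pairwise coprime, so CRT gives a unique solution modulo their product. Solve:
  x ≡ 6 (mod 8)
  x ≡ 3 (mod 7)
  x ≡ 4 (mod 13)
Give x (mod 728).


Moduli 8, 7, 13 are pairwise coprime; by CRT there is a unique solution modulo M = 8 · 7 · 13 = 728.
Solve pairwise, accumulating the modulus:
  Start with x ≡ 6 (mod 8).
  Combine with x ≡ 3 (mod 7): since gcd(8, 7) = 1, we get a unique residue mod 56.
    Write x = 6 + 8·t and substitute into x ≡ 3 (mod 7): 8·t ≡ 3 − 6 = -3 (mod 7).
    Reduce coefficients mod 7: 1·t ≡ 4 (mod 7).
    So t ≡ 4 (mod 7).
    Then x = 6 + 8·4 = 38, valid modulo lcm(8, 7) = 56: x ≡ 38 (mod 56).
  Combine with x ≡ 4 (mod 13): since gcd(56, 13) = 1, we get a unique residue mod 728.
    Write x = 38 + 56·t and substitute into x ≡ 4 (mod 13): 56·t ≡ 4 − 38 = -34 (mod 13).
    Reduce coefficients mod 13: 4·t ≡ 5 (mod 13).
    The inverse of 4 mod 13 is 10 (since 4·10 = 40 = 3·13 + 1), so t ≡ 10·5 = 50 ≡ 11 (mod 13).
    Then x = 38 + 56·11 = 654, valid modulo lcm(56, 13) = 728: x ≡ 654 (mod 728).
Verify: 654 mod 8 = 6 ✓, 654 mod 7 = 3 ✓, 654 mod 13 = 4 ✓.

x ≡ 654 (mod 728).


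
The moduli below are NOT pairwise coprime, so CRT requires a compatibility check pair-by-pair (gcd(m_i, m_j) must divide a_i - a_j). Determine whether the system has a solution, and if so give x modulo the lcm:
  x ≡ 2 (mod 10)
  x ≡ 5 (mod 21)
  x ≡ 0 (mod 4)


Moduli 10, 21, 4 are not pairwise coprime, so CRT works modulo lcm(m_i) when all pairwise compatibility conditions hold.
Pairwise compatibility: gcd(m_i, m_j) must divide a_i - a_j for every pair.
Merge one congruence at a time:
  Start: x ≡ 2 (mod 10).
  Combine with x ≡ 5 (mod 21): gcd(10, 21) = 1; 5 - 2 = 3, which IS divisible by 1, so compatible.
    Write x = 2 + 10·t and substitute into x ≡ 5 (mod 21): 10·t ≡ 5 − 2 = 3 (mod 21).
    The inverse of 10 mod 21 is 19 (since 10·19 = 190 = 9·21 + 1), so t ≡ 19·3 = 57 ≡ 15 (mod 21).
    Then x = 2 + 10·15 = 152, valid modulo lcm(10, 21) = 210: x ≡ 152 (mod 210).
  Combine with x ≡ 0 (mod 4): gcd(210, 4) = 2; 0 - 152 = -152, which IS divisible by 2, so compatible.
    Write x = 152 + 210·t and substitute into x ≡ 0 (mod 4): 210·t ≡ 0 − 152 = -152 (mod 4).
    Divide the congruence (and modulus) by g = 2: 105·t ≡ -76 (mod 2).
    Reduce coefficients mod 2: 1·t ≡ 0 (mod 2).
    So t ≡ 0 (mod 2).
    Then x = 152 + 210·0 = 152, valid modulo lcm(210, 4) = 420: x ≡ 152 (mod 420).
Verify: 152 mod 10 = 2, 152 mod 21 = 5, 152 mod 4 = 0.

x ≡ 152 (mod 420).
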